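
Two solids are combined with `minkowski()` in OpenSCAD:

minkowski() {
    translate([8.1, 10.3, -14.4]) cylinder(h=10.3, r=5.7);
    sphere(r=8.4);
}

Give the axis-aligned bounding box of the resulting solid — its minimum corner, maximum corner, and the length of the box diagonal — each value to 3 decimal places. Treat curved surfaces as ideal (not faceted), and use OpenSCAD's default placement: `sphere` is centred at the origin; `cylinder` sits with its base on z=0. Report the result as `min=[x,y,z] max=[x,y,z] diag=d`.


min=[-6.000,-3.800,-22.800] max=[22.200,24.400,4.300] diag=48.217

A = translate([8.1, 10.3, -14.4]) cylinder(h=10.3, r=5.7) → bbox [2.4,4.6,-14.4] .. [13.8,16,-4.1]
B = sphere(r=8.4) → bbox [-8.4,-8.4,-8.4] .. [8.4,8.4,8.4]
lo = A.lo+B.lo = [2.4-8.4, 4.6-8.4, -14.4-8.4] = [-6.000,-3.800,-22.800]
hi = A.hi+B.hi = [13.8+8.4, 16+8.4, -4.1+8.4] = [22.200,24.400,4.300]
diag = √(28.2²+28.2²+27.1²) = √2324.89 = 48.217


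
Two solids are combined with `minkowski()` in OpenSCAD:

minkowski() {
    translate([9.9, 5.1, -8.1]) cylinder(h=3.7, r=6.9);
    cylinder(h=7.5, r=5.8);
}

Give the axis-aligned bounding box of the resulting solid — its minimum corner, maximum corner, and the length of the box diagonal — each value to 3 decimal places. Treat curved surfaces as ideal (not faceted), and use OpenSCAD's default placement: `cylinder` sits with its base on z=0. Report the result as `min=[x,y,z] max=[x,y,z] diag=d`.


A = translate([9.9, 5.1, -8.1]) cylinder(h=3.7, r=6.9) → bbox [3,-1.8,-8.1] .. [16.8,12,-4.4]
B = cylinder(h=7.5, r=5.8) → bbox [-5.8,-5.8,0] .. [5.8,5.8,7.5]
lo = A.lo+B.lo = [3-5.8, -1.8-5.8, -8.1+0] = [-2.800,-7.600,-8.100]
hi = A.hi+B.hi = [16.8+5.8, 12+5.8, -4.4+7.5] = [22.600,17.800,3.100]
diag = √(25.4²+25.4²+11.2²) = √1415.76 = 37.627

min=[-2.800,-7.600,-8.100] max=[22.600,17.800,3.100] diag=37.627


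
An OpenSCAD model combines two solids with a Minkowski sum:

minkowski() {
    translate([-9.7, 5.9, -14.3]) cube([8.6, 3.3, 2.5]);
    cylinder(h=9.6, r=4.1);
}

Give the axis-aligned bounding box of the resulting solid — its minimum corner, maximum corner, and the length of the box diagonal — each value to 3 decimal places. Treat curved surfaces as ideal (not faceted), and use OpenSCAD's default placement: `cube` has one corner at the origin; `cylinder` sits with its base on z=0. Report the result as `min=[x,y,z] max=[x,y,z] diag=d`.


min=[-13.800,1.800,-14.300] max=[3.000,13.300,-2.200] diag=23.683

A = translate([-9.7, 5.9, -14.3]) cube([8.6, 3.3, 2.5]) → bbox [-9.7,5.9,-14.3] .. [-1.1,9.2,-11.8]
B = cylinder(h=9.6, r=4.1) → bbox [-4.1,-4.1,0] .. [4.1,4.1,9.6]
lo = A.lo+B.lo = [-9.7-4.1, 5.9-4.1, -14.3+0] = [-13.800,1.800,-14.300]
hi = A.hi+B.hi = [-1.1+4.1, 9.2+4.1, -11.8+9.6] = [3.000,13.300,-2.200]
diag = √(16.8²+11.5²+12.1²) = √560.9 = 23.683


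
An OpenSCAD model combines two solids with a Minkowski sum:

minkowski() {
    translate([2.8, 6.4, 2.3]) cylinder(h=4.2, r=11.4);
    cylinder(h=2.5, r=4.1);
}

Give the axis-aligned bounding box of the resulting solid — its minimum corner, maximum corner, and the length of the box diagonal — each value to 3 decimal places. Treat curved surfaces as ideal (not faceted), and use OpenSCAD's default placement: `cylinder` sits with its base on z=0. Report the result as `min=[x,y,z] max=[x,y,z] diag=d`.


min=[-12.700,-9.100,2.300] max=[18.300,21.900,9.000] diag=44.350

A = translate([2.8, 6.4, 2.3]) cylinder(h=4.2, r=11.4) → bbox [-8.6,-5,2.3] .. [14.2,17.8,6.5]
B = cylinder(h=2.5, r=4.1) → bbox [-4.1,-4.1,0] .. [4.1,4.1,2.5]
lo = A.lo+B.lo = [-8.6-4.1, -5-4.1, 2.3+0] = [-12.700,-9.100,2.300]
hi = A.hi+B.hi = [14.2+4.1, 17.8+4.1, 6.5+2.5] = [18.300,21.900,9.000]
diag = √(31²+31²+6.7²) = √1966.89 = 44.350


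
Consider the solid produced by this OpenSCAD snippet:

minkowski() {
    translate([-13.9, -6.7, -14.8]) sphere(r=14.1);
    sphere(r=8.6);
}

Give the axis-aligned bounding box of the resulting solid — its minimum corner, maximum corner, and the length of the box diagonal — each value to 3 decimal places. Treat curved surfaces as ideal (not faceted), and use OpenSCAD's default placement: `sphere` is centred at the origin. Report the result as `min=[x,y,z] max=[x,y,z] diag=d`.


A = translate([-13.9, -6.7, -14.8]) sphere(r=14.1) → bbox [-28,-20.8,-28.9] .. [0.2,7.4,-0.7]
B = sphere(r=8.6) → bbox [-8.6,-8.6,-8.6] .. [8.6,8.6,8.6]
lo = A.lo+B.lo = [-28-8.6, -20.8-8.6, -28.9-8.6] = [-36.600,-29.400,-37.500]
hi = A.hi+B.hi = [0.2+8.6, 7.4+8.6, -0.7+8.6] = [8.800,16.000,7.900]
diag = √(45.4²+45.4²+45.4²) = √6183.48 = 78.635

min=[-36.600,-29.400,-37.500] max=[8.800,16.000,7.900] diag=78.635


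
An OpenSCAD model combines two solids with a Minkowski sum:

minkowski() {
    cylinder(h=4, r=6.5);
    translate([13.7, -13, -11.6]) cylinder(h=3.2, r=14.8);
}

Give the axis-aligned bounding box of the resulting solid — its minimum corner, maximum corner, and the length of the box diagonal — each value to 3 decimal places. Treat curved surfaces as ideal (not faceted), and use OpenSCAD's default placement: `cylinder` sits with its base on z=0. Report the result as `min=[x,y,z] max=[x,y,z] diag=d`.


min=[-7.600,-34.300,-11.600] max=[35.000,8.300,-4.400] diag=60.674

A = translate([13.7, -13, -11.6]) cylinder(h=3.2, r=14.8) → bbox [-1.1,-27.8,-11.6] .. [28.5,1.8,-8.4]
B = cylinder(h=4, r=6.5) → bbox [-6.5,-6.5,0] .. [6.5,6.5,4]
lo = A.lo+B.lo = [-1.1-6.5, -27.8-6.5, -11.6+0] = [-7.600,-34.300,-11.600]
hi = A.hi+B.hi = [28.5+6.5, 1.8+6.5, -8.4+4] = [35.000,8.300,-4.400]
diag = √(42.6²+42.6²+7.2²) = √3681.36 = 60.674


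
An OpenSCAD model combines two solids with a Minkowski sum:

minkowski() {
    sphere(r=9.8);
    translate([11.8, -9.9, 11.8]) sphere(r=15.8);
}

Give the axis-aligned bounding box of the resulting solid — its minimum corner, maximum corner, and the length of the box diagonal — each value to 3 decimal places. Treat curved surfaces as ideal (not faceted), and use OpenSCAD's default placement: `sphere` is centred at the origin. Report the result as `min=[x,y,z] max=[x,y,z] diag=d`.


min=[-13.800,-35.500,-13.800] max=[37.400,15.700,37.400] diag=88.681

A = translate([11.8, -9.9, 11.8]) sphere(r=15.8) → bbox [-4,-25.7,-4] .. [27.6,5.9,27.6]
B = sphere(r=9.8) → bbox [-9.8,-9.8,-9.8] .. [9.8,9.8,9.8]
lo = A.lo+B.lo = [-4-9.8, -25.7-9.8, -4-9.8] = [-13.800,-35.500,-13.800]
hi = A.hi+B.hi = [27.6+9.8, 5.9+9.8, 27.6+9.8] = [37.400,15.700,37.400]
diag = √(51.2²+51.2²+51.2²) = √7864.32 = 88.681


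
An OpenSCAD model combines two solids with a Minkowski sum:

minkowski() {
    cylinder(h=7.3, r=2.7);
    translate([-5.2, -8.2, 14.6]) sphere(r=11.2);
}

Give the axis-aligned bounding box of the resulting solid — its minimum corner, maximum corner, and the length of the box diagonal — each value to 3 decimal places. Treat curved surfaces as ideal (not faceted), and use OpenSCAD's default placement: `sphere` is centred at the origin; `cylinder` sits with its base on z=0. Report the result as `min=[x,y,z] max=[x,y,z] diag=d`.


A = translate([-5.2, -8.2, 14.6]) sphere(r=11.2) → bbox [-16.4,-19.4,3.4] .. [6,3,25.8]
B = cylinder(h=7.3, r=2.7) → bbox [-2.7,-2.7,0] .. [2.7,2.7,7.3]
lo = A.lo+B.lo = [-16.4-2.7, -19.4-2.7, 3.4+0] = [-19.100,-22.100,3.400]
hi = A.hi+B.hi = [6+2.7, 3+2.7, 25.8+7.3] = [8.700,5.700,33.100]
diag = √(27.8²+27.8²+29.7²) = √2427.77 = 49.272

min=[-19.100,-22.100,3.400] max=[8.700,5.700,33.100] diag=49.272


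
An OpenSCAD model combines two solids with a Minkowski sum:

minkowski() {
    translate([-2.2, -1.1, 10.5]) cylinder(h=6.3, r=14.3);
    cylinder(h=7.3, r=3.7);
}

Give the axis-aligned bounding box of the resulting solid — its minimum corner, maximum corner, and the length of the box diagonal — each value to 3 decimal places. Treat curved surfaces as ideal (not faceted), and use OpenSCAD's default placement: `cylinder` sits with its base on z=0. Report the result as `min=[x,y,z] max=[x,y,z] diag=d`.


min=[-20.200,-19.100,10.500] max=[15.800,16.900,24.100] diag=52.697

A = translate([-2.2, -1.1, 10.5]) cylinder(h=6.3, r=14.3) → bbox [-16.5,-15.4,10.5] .. [12.1,13.2,16.8]
B = cylinder(h=7.3, r=3.7) → bbox [-3.7,-3.7,0] .. [3.7,3.7,7.3]
lo = A.lo+B.lo = [-16.5-3.7, -15.4-3.7, 10.5+0] = [-20.200,-19.100,10.500]
hi = A.hi+B.hi = [12.1+3.7, 13.2+3.7, 16.8+7.3] = [15.800,16.900,24.100]
diag = √(36²+36²+13.6²) = √2776.96 = 52.697


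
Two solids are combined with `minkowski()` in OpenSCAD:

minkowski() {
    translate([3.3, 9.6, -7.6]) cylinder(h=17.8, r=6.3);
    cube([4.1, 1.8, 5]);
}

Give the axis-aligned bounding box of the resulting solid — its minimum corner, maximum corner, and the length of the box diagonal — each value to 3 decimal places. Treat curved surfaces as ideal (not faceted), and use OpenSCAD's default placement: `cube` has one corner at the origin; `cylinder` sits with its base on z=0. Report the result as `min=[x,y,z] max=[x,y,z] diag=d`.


min=[-3.000,3.300,-7.600] max=[13.700,17.700,15.200] diag=31.719

A = translate([3.3, 9.6, -7.6]) cylinder(h=17.8, r=6.3) → bbox [-3,3.3,-7.6] .. [9.6,15.9,10.2]
B = cube([4.1, 1.8, 5]) → bbox [0,0,0] .. [4.1,1.8,5]
lo = A.lo+B.lo = [-3+0, 3.3+0, -7.6+0] = [-3.000,3.300,-7.600]
hi = A.hi+B.hi = [9.6+4.1, 15.9+1.8, 10.2+5] = [13.700,17.700,15.200]
diag = √(16.7²+14.4²+22.8²) = √1006.09 = 31.719


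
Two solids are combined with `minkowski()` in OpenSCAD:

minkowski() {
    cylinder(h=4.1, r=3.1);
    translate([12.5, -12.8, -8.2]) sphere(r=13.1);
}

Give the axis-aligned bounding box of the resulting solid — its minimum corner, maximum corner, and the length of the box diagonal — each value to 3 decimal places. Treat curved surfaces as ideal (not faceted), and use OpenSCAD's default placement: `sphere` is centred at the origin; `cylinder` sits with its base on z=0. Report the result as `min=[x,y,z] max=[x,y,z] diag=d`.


A = translate([12.5, -12.8, -8.2]) sphere(r=13.1) → bbox [-0.6,-25.9,-21.3] .. [25.6,0.3,4.9]
B = cylinder(h=4.1, r=3.1) → bbox [-3.1,-3.1,0] .. [3.1,3.1,4.1]
lo = A.lo+B.lo = [-0.6-3.1, -25.9-3.1, -21.3+0] = [-3.700,-29.000,-21.300]
hi = A.hi+B.hi = [25.6+3.1, 0.3+3.1, 4.9+4.1] = [28.700,3.400,9.000]
diag = √(32.4²+32.4²+30.3²) = √3017.61 = 54.933

min=[-3.700,-29.000,-21.300] max=[28.700,3.400,9.000] diag=54.933


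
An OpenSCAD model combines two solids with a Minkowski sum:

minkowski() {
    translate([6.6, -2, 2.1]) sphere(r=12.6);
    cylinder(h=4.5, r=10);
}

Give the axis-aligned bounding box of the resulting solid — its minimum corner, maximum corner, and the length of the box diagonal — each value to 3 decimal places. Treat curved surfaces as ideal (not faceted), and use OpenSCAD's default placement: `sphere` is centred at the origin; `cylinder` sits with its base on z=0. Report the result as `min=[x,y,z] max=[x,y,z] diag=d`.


A = translate([6.6, -2, 2.1]) sphere(r=12.6) → bbox [-6,-14.6,-10.5] .. [19.2,10.6,14.7]
B = cylinder(h=4.5, r=10) → bbox [-10,-10,0] .. [10,10,4.5]
lo = A.lo+B.lo = [-6-10, -14.6-10, -10.5+0] = [-16.000,-24.600,-10.500]
hi = A.hi+B.hi = [19.2+10, 10.6+10, 14.7+4.5] = [29.200,20.600,19.200]
diag = √(45.2²+45.2²+29.7²) = √4968.17 = 70.485

min=[-16.000,-24.600,-10.500] max=[29.200,20.600,19.200] diag=70.485


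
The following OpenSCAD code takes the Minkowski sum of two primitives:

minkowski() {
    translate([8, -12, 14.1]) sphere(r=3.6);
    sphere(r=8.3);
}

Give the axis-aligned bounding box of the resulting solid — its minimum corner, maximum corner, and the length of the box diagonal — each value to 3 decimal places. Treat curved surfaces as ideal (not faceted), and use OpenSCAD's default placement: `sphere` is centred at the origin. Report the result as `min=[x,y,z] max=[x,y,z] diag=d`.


A = translate([8, -12, 14.1]) sphere(r=3.6) → bbox [4.4,-15.6,10.5] .. [11.6,-8.4,17.7]
B = sphere(r=8.3) → bbox [-8.3,-8.3,-8.3] .. [8.3,8.3,8.3]
lo = A.lo+B.lo = [4.4-8.3, -15.6-8.3, 10.5-8.3] = [-3.900,-23.900,2.200]
hi = A.hi+B.hi = [11.6+8.3, -8.4+8.3, 17.7+8.3] = [19.900,-0.100,26.000]
diag = √(23.8²+23.8²+23.8²) = √1699.32 = 41.223

min=[-3.900,-23.900,2.200] max=[19.900,-0.100,26.000] diag=41.223


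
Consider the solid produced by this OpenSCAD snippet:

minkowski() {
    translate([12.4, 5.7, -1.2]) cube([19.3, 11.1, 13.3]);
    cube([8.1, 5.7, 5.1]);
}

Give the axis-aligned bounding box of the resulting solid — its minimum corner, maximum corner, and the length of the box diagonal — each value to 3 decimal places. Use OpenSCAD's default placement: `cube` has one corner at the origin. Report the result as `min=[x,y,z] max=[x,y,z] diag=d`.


min=[12.400,5.700,-1.200] max=[39.800,22.500,17.200] diag=37.035

A = translate([12.4, 5.7, -1.2]) cube([19.3, 11.1, 13.3]) → bbox [12.4,5.7,-1.2] .. [31.7,16.8,12.1]
B = cube([8.1, 5.7, 5.1]) → bbox [0,0,0] .. [8.1,5.7,5.1]
lo = A.lo+B.lo = [12.4+0, 5.7+0, -1.2+0] = [12.400,5.700,-1.200]
hi = A.hi+B.hi = [31.7+8.1, 16.8+5.7, 12.1+5.1] = [39.800,22.500,17.200]
diag = √(27.4²+16.8²+18.4²) = √1371.56 = 37.035


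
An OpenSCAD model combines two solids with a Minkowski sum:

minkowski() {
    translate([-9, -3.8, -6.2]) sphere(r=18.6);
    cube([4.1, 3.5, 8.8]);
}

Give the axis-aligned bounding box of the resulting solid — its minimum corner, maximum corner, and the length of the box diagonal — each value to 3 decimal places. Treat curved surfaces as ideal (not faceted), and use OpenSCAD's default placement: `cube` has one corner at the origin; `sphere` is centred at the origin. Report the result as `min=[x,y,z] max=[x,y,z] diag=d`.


min=[-27.600,-22.400,-24.800] max=[13.700,18.300,21.200] diag=74.015

A = translate([-9, -3.8, -6.2]) sphere(r=18.6) → bbox [-27.6,-22.4,-24.8] .. [9.6,14.8,12.4]
B = cube([4.1, 3.5, 8.8]) → bbox [0,0,0] .. [4.1,3.5,8.8]
lo = A.lo+B.lo = [-27.6+0, -22.4+0, -24.8+0] = [-27.600,-22.400,-24.800]
hi = A.hi+B.hi = [9.6+4.1, 14.8+3.5, 12.4+8.8] = [13.700,18.300,21.200]
diag = √(41.3²+40.7²+46²) = √5478.18 = 74.015


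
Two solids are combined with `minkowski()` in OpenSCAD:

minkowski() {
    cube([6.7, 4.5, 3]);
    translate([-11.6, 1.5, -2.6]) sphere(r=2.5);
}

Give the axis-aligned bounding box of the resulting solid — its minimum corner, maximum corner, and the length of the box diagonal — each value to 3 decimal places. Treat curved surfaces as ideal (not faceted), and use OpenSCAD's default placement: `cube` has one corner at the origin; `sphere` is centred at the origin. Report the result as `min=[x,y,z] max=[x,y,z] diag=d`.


A = translate([-11.6, 1.5, -2.6]) sphere(r=2.5) → bbox [-14.1,-1,-5.1] .. [-9.1,4,-0.1]
B = cube([6.7, 4.5, 3]) → bbox [0,0,0] .. [6.7,4.5,3]
lo = A.lo+B.lo = [-14.1+0, -1+0, -5.1+0] = [-14.100,-1.000,-5.100]
hi = A.hi+B.hi = [-9.1+6.7, 4+4.5, -0.1+3] = [-2.400,8.500,2.900]
diag = √(11.7²+9.5²+8²) = √291.14 = 17.063

min=[-14.100,-1.000,-5.100] max=[-2.400,8.500,2.900] diag=17.063


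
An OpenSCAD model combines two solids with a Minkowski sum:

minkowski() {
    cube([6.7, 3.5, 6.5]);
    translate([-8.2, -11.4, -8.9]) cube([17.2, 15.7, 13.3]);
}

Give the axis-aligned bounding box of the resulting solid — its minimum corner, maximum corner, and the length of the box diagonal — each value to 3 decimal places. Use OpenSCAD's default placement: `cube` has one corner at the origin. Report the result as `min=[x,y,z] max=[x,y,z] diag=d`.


A = translate([-8.2, -11.4, -8.9]) cube([17.2, 15.7, 13.3]) → bbox [-8.2,-11.4,-8.9] .. [9,4.3,4.4]
B = cube([6.7, 3.5, 6.5]) → bbox [0,0,0] .. [6.7,3.5,6.5]
lo = A.lo+B.lo = [-8.2+0, -11.4+0, -8.9+0] = [-8.200,-11.400,-8.900]
hi = A.hi+B.hi = [9+6.7, 4.3+3.5, 4.4+6.5] = [15.700,7.800,10.900]
diag = √(23.9²+19.2²+19.8²) = √1331.89 = 36.495

min=[-8.200,-11.400,-8.900] max=[15.700,7.800,10.900] diag=36.495


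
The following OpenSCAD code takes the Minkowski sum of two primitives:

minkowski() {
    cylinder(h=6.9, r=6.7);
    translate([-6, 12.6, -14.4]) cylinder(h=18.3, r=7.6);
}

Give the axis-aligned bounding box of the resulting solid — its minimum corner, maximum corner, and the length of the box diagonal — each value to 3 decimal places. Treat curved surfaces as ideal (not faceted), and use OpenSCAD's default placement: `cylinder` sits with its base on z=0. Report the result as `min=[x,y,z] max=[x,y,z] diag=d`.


A = translate([-6, 12.6, -14.4]) cylinder(h=18.3, r=7.6) → bbox [-13.6,5,-14.4] .. [1.6,20.2,3.9]
B = cylinder(h=6.9, r=6.7) → bbox [-6.7,-6.7,0] .. [6.7,6.7,6.9]
lo = A.lo+B.lo = [-13.6-6.7, 5-6.7, -14.4+0] = [-20.300,-1.700,-14.400]
hi = A.hi+B.hi = [1.6+6.7, 20.2+6.7, 3.9+6.9] = [8.300,26.900,10.800]
diag = √(28.6²+28.6²+25.2²) = √2270.96 = 47.655

min=[-20.300,-1.700,-14.400] max=[8.300,26.900,10.800] diag=47.655


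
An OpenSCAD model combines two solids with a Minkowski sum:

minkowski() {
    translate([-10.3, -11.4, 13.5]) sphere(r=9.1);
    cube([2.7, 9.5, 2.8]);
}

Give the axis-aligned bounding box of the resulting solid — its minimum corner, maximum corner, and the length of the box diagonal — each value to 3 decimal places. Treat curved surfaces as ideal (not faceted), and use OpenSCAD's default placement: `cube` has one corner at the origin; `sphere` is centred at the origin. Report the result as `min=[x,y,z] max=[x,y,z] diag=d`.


A = translate([-10.3, -11.4, 13.5]) sphere(r=9.1) → bbox [-19.4,-20.5,4.4] .. [-1.2,-2.3,22.6]
B = cube([2.7, 9.5, 2.8]) → bbox [0,0,0] .. [2.7,9.5,2.8]
lo = A.lo+B.lo = [-19.4+0, -20.5+0, 4.4+0] = [-19.400,-20.500,4.400]
hi = A.hi+B.hi = [-1.2+2.7, -2.3+9.5, 22.6+2.8] = [1.500,7.200,25.400]
diag = √(20.9²+27.7²+21²) = √1645.1 = 40.560

min=[-19.400,-20.500,4.400] max=[1.500,7.200,25.400] diag=40.560


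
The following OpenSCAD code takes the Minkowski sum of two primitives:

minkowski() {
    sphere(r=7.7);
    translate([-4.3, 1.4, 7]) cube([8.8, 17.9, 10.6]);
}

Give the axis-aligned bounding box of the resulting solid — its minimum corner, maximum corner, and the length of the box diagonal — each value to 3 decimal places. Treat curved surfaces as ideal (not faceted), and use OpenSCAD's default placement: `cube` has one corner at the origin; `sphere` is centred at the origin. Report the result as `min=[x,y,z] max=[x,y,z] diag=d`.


min=[-12.000,-6.300,-0.700] max=[12.200,27.000,25.300] diag=48.688

A = translate([-4.3, 1.4, 7]) cube([8.8, 17.9, 10.6]) → bbox [-4.3,1.4,7] .. [4.5,19.3,17.6]
B = sphere(r=7.7) → bbox [-7.7,-7.7,-7.7] .. [7.7,7.7,7.7]
lo = A.lo+B.lo = [-4.3-7.7, 1.4-7.7, 7-7.7] = [-12.000,-6.300,-0.700]
hi = A.hi+B.hi = [4.5+7.7, 19.3+7.7, 17.6+7.7] = [12.200,27.000,25.300]
diag = √(24.2²+33.3²+26²) = √2370.53 = 48.688


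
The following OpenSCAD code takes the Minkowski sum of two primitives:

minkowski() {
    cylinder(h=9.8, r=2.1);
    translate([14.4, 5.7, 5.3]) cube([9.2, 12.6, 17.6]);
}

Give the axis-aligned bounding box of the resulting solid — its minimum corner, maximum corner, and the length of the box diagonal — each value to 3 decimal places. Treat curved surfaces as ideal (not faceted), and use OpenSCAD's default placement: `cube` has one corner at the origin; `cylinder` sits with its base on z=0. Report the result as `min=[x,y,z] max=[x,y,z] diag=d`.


min=[12.300,3.600,5.300] max=[25.700,20.400,32.700] diag=34.822

A = translate([14.4, 5.7, 5.3]) cube([9.2, 12.6, 17.6]) → bbox [14.4,5.7,5.3] .. [23.6,18.3,22.9]
B = cylinder(h=9.8, r=2.1) → bbox [-2.1,-2.1,0] .. [2.1,2.1,9.8]
lo = A.lo+B.lo = [14.4-2.1, 5.7-2.1, 5.3+0] = [12.300,3.600,5.300]
hi = A.hi+B.hi = [23.6+2.1, 18.3+2.1, 22.9+9.8] = [25.700,20.400,32.700]
diag = √(13.4²+16.8²+27.4²) = √1212.56 = 34.822


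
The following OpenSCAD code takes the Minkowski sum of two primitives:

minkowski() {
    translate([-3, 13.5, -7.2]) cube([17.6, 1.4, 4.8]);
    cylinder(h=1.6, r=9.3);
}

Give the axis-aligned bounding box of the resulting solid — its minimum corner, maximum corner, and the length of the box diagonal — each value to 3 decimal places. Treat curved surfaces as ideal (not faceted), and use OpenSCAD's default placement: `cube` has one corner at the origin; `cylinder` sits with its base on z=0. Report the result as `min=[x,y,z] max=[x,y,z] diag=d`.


A = translate([-3, 13.5, -7.2]) cube([17.6, 1.4, 4.8]) → bbox [-3,13.5,-7.2] .. [14.6,14.9,-2.4]
B = cylinder(h=1.6, r=9.3) → bbox [-9.3,-9.3,0] .. [9.3,9.3,1.6]
lo = A.lo+B.lo = [-3-9.3, 13.5-9.3, -7.2+0] = [-12.300,4.200,-7.200]
hi = A.hi+B.hi = [14.6+9.3, 14.9+9.3, -2.4+1.6] = [23.900,24.200,-0.800]
diag = √(36.2²+20²+6.4²) = √1751.4 = 41.850

min=[-12.300,4.200,-7.200] max=[23.900,24.200,-0.800] diag=41.850


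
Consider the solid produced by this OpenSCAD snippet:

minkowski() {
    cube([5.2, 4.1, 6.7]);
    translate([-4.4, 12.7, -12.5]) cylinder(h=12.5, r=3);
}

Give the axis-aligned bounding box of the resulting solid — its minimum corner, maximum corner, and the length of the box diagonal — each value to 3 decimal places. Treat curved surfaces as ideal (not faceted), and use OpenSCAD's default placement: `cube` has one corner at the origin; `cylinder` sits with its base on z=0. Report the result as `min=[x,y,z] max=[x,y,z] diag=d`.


min=[-7.400,9.700,-12.500] max=[3.800,19.800,6.700] diag=24.415

A = translate([-4.4, 12.7, -12.5]) cylinder(h=12.5, r=3) → bbox [-7.4,9.7,-12.5] .. [-1.4,15.7,0]
B = cube([5.2, 4.1, 6.7]) → bbox [0,0,0] .. [5.2,4.1,6.7]
lo = A.lo+B.lo = [-7.4+0, 9.7+0, -12.5+0] = [-7.400,9.700,-12.500]
hi = A.hi+B.hi = [-1.4+5.2, 15.7+4.1, 0+6.7] = [3.800,19.800,6.700]
diag = √(11.2²+10.1²+19.2²) = √596.09 = 24.415


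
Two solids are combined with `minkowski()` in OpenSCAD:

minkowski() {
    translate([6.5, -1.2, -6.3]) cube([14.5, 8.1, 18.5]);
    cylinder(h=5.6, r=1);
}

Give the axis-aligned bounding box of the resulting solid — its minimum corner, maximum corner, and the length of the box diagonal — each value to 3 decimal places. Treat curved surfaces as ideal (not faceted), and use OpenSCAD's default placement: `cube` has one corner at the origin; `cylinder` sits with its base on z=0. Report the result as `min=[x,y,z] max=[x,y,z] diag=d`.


min=[5.500,-2.200,-6.300] max=[22.000,7.900,17.800] diag=30.904

A = translate([6.5, -1.2, -6.3]) cube([14.5, 8.1, 18.5]) → bbox [6.5,-1.2,-6.3] .. [21,6.9,12.2]
B = cylinder(h=5.6, r=1) → bbox [-1,-1,0] .. [1,1,5.6]
lo = A.lo+B.lo = [6.5-1, -1.2-1, -6.3+0] = [5.500,-2.200,-6.300]
hi = A.hi+B.hi = [21+1, 6.9+1, 12.2+5.6] = [22.000,7.900,17.800]
diag = √(16.5²+10.1²+24.1²) = √955.07 = 30.904


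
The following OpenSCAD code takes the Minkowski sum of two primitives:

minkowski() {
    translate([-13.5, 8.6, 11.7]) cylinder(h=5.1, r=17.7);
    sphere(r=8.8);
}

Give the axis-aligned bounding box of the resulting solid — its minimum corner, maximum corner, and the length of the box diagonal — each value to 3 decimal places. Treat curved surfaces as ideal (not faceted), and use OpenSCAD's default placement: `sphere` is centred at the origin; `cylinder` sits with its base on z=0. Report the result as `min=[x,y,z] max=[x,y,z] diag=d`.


min=[-40.000,-17.900,2.900] max=[13.000,35.100,25.600] diag=78.315

A = translate([-13.5, 8.6, 11.7]) cylinder(h=5.1, r=17.7) → bbox [-31.2,-9.1,11.7] .. [4.2,26.3,16.8]
B = sphere(r=8.8) → bbox [-8.8,-8.8,-8.8] .. [8.8,8.8,8.8]
lo = A.lo+B.lo = [-31.2-8.8, -9.1-8.8, 11.7-8.8] = [-40.000,-17.900,2.900]
hi = A.hi+B.hi = [4.2+8.8, 26.3+8.8, 16.8+8.8] = [13.000,35.100,25.600]
diag = √(53²+53²+22.7²) = √6133.29 = 78.315


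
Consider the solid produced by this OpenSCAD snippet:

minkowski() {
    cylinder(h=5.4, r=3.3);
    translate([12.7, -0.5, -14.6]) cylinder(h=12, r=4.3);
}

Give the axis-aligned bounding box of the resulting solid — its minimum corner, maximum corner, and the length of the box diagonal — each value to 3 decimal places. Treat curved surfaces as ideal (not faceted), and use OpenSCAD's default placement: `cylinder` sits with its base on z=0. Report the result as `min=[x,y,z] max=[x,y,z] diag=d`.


A = translate([12.7, -0.5, -14.6]) cylinder(h=12, r=4.3) → bbox [8.4,-4.8,-14.6] .. [17,3.8,-2.6]
B = cylinder(h=5.4, r=3.3) → bbox [-3.3,-3.3,0] .. [3.3,3.3,5.4]
lo = A.lo+B.lo = [8.4-3.3, -4.8-3.3, -14.6+0] = [5.100,-8.100,-14.600]
hi = A.hi+B.hi = [17+3.3, 3.8+3.3, -2.6+5.4] = [20.300,7.100,2.800]
diag = √(15.2²+15.2²+17.4²) = √764.84 = 27.656

min=[5.100,-8.100,-14.600] max=[20.300,7.100,2.800] diag=27.656


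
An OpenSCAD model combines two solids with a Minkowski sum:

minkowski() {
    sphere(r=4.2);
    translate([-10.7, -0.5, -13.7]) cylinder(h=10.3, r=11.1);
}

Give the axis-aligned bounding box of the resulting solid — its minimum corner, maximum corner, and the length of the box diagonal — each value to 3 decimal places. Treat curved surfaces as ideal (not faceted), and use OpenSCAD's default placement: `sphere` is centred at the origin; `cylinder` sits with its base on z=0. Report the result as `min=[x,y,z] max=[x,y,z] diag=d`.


min=[-26.000,-15.800,-17.900] max=[4.600,14.800,0.800] diag=47.142

A = translate([-10.7, -0.5, -13.7]) cylinder(h=10.3, r=11.1) → bbox [-21.8,-11.6,-13.7] .. [0.4,10.6,-3.4]
B = sphere(r=4.2) → bbox [-4.2,-4.2,-4.2] .. [4.2,4.2,4.2]
lo = A.lo+B.lo = [-21.8-4.2, -11.6-4.2, -13.7-4.2] = [-26.000,-15.800,-17.900]
hi = A.hi+B.hi = [0.4+4.2, 10.6+4.2, -3.4+4.2] = [4.600,14.800,0.800]
diag = √(30.6²+30.6²+18.7²) = √2222.41 = 47.142


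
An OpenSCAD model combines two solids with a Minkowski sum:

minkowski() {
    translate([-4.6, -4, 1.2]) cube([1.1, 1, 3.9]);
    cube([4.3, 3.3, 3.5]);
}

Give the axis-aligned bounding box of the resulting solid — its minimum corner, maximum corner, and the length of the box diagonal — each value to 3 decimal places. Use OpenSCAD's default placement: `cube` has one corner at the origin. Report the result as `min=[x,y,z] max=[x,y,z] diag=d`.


min=[-4.600,-4.000,1.200] max=[0.800,0.300,8.600] diag=10.120

A = translate([-4.6, -4, 1.2]) cube([1.1, 1, 3.9]) → bbox [-4.6,-4,1.2] .. [-3.5,-3,5.1]
B = cube([4.3, 3.3, 3.5]) → bbox [0,0,0] .. [4.3,3.3,3.5]
lo = A.lo+B.lo = [-4.6+0, -4+0, 1.2+0] = [-4.600,-4.000,1.200]
hi = A.hi+B.hi = [-3.5+4.3, -3+3.3, 5.1+3.5] = [0.800,0.300,8.600]
diag = √(5.4²+4.3²+7.4²) = √102.41 = 10.120


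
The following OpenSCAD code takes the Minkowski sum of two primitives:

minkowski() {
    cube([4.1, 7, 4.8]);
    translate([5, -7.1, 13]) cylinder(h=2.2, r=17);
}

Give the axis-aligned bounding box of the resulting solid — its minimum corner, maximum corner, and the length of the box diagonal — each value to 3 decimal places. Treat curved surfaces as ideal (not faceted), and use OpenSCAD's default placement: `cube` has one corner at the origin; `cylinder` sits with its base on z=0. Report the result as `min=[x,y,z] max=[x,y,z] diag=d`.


min=[-12.000,-24.100,13.000] max=[26.100,16.900,20.000] diag=56.406

A = translate([5, -7.1, 13]) cylinder(h=2.2, r=17) → bbox [-12,-24.1,13] .. [22,9.9,15.2]
B = cube([4.1, 7, 4.8]) → bbox [0,0,0] .. [4.1,7,4.8]
lo = A.lo+B.lo = [-12+0, -24.1+0, 13+0] = [-12.000,-24.100,13.000]
hi = A.hi+B.hi = [22+4.1, 9.9+7, 15.2+4.8] = [26.100,16.900,20.000]
diag = √(38.1²+41²+7²) = √3181.61 = 56.406


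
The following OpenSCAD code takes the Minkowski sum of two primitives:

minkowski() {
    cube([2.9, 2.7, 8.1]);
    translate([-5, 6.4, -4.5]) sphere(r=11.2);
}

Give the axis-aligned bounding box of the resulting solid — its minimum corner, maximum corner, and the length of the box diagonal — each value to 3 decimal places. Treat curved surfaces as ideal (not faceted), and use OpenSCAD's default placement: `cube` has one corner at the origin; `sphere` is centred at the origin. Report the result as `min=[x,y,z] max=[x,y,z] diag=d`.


min=[-16.200,-4.800,-15.700] max=[9.100,20.300,14.800] diag=46.908

A = translate([-5, 6.4, -4.5]) sphere(r=11.2) → bbox [-16.2,-4.8,-15.7] .. [6.2,17.6,6.7]
B = cube([2.9, 2.7, 8.1]) → bbox [0,0,0] .. [2.9,2.7,8.1]
lo = A.lo+B.lo = [-16.2+0, -4.8+0, -15.7+0] = [-16.200,-4.800,-15.700]
hi = A.hi+B.hi = [6.2+2.9, 17.6+2.7, 6.7+8.1] = [9.100,20.300,14.800]
diag = √(25.3²+25.1²+30.5²) = √2200.35 = 46.908


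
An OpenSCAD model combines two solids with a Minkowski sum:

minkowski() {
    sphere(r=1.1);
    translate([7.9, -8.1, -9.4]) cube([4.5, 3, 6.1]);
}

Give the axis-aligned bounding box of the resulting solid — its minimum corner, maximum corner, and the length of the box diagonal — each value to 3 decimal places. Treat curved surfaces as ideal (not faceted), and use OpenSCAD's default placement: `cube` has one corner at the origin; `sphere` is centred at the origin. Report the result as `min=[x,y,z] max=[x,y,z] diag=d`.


A = translate([7.9, -8.1, -9.4]) cube([4.5, 3, 6.1]) → bbox [7.9,-8.1,-9.4] .. [12.4,-5.1,-3.3]
B = sphere(r=1.1) → bbox [-1.1,-1.1,-1.1] .. [1.1,1.1,1.1]
lo = A.lo+B.lo = [7.9-1.1, -8.1-1.1, -9.4-1.1] = [6.800,-9.200,-10.500]
hi = A.hi+B.hi = [12.4+1.1, -5.1+1.1, -3.3+1.1] = [13.500,-4.000,-2.200]
diag = √(6.7²+5.2²+8.3²) = √140.82 = 11.867

min=[6.800,-9.200,-10.500] max=[13.500,-4.000,-2.200] diag=11.867


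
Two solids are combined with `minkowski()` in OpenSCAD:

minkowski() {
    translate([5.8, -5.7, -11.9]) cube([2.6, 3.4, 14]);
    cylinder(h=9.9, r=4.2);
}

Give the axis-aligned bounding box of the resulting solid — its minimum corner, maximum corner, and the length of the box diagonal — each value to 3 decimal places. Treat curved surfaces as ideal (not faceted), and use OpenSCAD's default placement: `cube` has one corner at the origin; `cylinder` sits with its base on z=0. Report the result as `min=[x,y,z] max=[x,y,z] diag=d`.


min=[1.600,-9.900,-11.900] max=[12.600,1.900,12.000] diag=28.835

A = translate([5.8, -5.7, -11.9]) cube([2.6, 3.4, 14]) → bbox [5.8,-5.7,-11.9] .. [8.4,-2.3,2.1]
B = cylinder(h=9.9, r=4.2) → bbox [-4.2,-4.2,0] .. [4.2,4.2,9.9]
lo = A.lo+B.lo = [5.8-4.2, -5.7-4.2, -11.9+0] = [1.600,-9.900,-11.900]
hi = A.hi+B.hi = [8.4+4.2, -2.3+4.2, 2.1+9.9] = [12.600,1.900,12.000]
diag = √(11²+11.8²+23.9²) = √831.45 = 28.835


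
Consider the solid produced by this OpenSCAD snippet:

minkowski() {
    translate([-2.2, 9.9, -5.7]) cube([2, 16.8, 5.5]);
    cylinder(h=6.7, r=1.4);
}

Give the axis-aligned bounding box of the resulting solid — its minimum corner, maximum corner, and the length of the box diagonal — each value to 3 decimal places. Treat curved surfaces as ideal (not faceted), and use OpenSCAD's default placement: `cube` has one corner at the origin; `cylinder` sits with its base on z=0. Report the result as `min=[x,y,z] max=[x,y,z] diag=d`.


min=[-3.600,8.500,-5.700] max=[1.200,28.100,6.500] diag=23.581

A = translate([-2.2, 9.9, -5.7]) cube([2, 16.8, 5.5]) → bbox [-2.2,9.9,-5.7] .. [-0.2,26.7,-0.2]
B = cylinder(h=6.7, r=1.4) → bbox [-1.4,-1.4,0] .. [1.4,1.4,6.7]
lo = A.lo+B.lo = [-2.2-1.4, 9.9-1.4, -5.7+0] = [-3.600,8.500,-5.700]
hi = A.hi+B.hi = [-0.2+1.4, 26.7+1.4, -0.2+6.7] = [1.200,28.100,6.500]
diag = √(4.8²+19.6²+12.2²) = √556.04 = 23.581


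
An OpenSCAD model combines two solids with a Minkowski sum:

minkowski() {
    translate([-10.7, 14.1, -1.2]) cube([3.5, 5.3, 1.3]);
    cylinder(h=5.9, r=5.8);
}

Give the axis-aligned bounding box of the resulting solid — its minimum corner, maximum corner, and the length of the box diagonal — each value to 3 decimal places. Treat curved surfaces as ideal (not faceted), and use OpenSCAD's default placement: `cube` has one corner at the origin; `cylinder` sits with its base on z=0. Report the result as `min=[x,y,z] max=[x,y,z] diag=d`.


min=[-16.500,8.300,-1.200] max=[-1.400,25.200,6.000] diag=23.779

A = translate([-10.7, 14.1, -1.2]) cube([3.5, 5.3, 1.3]) → bbox [-10.7,14.1,-1.2] .. [-7.2,19.4,0.1]
B = cylinder(h=5.9, r=5.8) → bbox [-5.8,-5.8,0] .. [5.8,5.8,5.9]
lo = A.lo+B.lo = [-10.7-5.8, 14.1-5.8, -1.2+0] = [-16.500,8.300,-1.200]
hi = A.hi+B.hi = [-7.2+5.8, 19.4+5.8, 0.1+5.9] = [-1.400,25.200,6.000]
diag = √(15.1²+16.9²+7.2²) = √565.46 = 23.779


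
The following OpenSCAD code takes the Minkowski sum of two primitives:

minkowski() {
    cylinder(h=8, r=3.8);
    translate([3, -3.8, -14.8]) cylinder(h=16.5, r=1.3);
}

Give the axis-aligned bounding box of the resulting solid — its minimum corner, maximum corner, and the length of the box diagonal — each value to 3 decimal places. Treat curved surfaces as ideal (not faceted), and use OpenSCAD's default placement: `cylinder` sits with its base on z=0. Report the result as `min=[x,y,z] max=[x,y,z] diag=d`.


min=[-2.100,-8.900,-14.800] max=[8.100,1.300,9.700] diag=28.431

A = translate([3, -3.8, -14.8]) cylinder(h=16.5, r=1.3) → bbox [1.7,-5.1,-14.8] .. [4.3,-2.5,1.7]
B = cylinder(h=8, r=3.8) → bbox [-3.8,-3.8,0] .. [3.8,3.8,8]
lo = A.lo+B.lo = [1.7-3.8, -5.1-3.8, -14.8+0] = [-2.100,-8.900,-14.800]
hi = A.hi+B.hi = [4.3+3.8, -2.5+3.8, 1.7+8] = [8.100,1.300,9.700]
diag = √(10.2²+10.2²+24.5²) = √808.33 = 28.431


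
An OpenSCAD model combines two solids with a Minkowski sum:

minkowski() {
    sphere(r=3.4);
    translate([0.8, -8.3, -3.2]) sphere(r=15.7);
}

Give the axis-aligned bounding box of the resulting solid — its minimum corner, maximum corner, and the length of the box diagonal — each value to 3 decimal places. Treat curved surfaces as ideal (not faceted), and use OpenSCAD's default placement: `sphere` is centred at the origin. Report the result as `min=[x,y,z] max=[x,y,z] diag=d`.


A = translate([0.8, -8.3, -3.2]) sphere(r=15.7) → bbox [-14.9,-24,-18.9] .. [16.5,7.4,12.5]
B = sphere(r=3.4) → bbox [-3.4,-3.4,-3.4] .. [3.4,3.4,3.4]
lo = A.lo+B.lo = [-14.9-3.4, -24-3.4, -18.9-3.4] = [-18.300,-27.400,-22.300]
hi = A.hi+B.hi = [16.5+3.4, 7.4+3.4, 12.5+3.4] = [19.900,10.800,15.900]
diag = √(38.2²+38.2²+38.2²) = √4377.72 = 66.164

min=[-18.300,-27.400,-22.300] max=[19.900,10.800,15.900] diag=66.164


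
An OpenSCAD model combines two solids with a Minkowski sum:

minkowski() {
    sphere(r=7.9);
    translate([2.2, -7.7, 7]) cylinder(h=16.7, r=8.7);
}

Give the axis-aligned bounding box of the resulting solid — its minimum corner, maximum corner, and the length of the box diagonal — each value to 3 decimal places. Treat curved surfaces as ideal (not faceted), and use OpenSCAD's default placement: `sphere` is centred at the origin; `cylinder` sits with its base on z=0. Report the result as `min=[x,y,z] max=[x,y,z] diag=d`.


min=[-14.400,-24.300,-0.900] max=[18.800,8.900,31.600] diag=57.103

A = translate([2.2, -7.7, 7]) cylinder(h=16.7, r=8.7) → bbox [-6.5,-16.4,7] .. [10.9,1,23.7]
B = sphere(r=7.9) → bbox [-7.9,-7.9,-7.9] .. [7.9,7.9,7.9]
lo = A.lo+B.lo = [-6.5-7.9, -16.4-7.9, 7-7.9] = [-14.400,-24.300,-0.900]
hi = A.hi+B.hi = [10.9+7.9, 1+7.9, 23.7+7.9] = [18.800,8.900,31.600]
diag = √(33.2²+33.2²+32.5²) = √3260.73 = 57.103


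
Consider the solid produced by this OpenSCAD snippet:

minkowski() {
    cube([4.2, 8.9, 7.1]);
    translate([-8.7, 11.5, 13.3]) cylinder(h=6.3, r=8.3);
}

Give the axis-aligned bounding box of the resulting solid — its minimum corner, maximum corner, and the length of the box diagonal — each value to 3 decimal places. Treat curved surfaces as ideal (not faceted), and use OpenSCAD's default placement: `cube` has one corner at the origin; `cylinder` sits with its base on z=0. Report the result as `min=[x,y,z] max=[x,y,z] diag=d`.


A = translate([-8.7, 11.5, 13.3]) cylinder(h=6.3, r=8.3) → bbox [-17,3.2,13.3] .. [-0.4,19.8,19.6]
B = cube([4.2, 8.9, 7.1]) → bbox [0,0,0] .. [4.2,8.9,7.1]
lo = A.lo+B.lo = [-17+0, 3.2+0, 13.3+0] = [-17.000,3.200,13.300]
hi = A.hi+B.hi = [-0.4+4.2, 19.8+8.9, 19.6+7.1] = [3.800,28.700,26.700]
diag = √(20.8²+25.5²+13.4²) = √1262.45 = 35.531

min=[-17.000,3.200,13.300] max=[3.800,28.700,26.700] diag=35.531


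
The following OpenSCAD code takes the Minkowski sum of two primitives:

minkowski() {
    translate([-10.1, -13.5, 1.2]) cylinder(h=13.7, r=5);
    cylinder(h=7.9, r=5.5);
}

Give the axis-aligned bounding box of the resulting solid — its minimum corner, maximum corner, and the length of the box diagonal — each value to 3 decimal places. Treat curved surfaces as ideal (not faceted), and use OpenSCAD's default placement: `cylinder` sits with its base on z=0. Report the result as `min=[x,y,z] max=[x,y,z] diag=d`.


min=[-20.600,-24.000,1.200] max=[0.400,-3.000,22.800] diag=36.723

A = translate([-10.1, -13.5, 1.2]) cylinder(h=13.7, r=5) → bbox [-15.1,-18.5,1.2] .. [-5.1,-8.5,14.9]
B = cylinder(h=7.9, r=5.5) → bbox [-5.5,-5.5,0] .. [5.5,5.5,7.9]
lo = A.lo+B.lo = [-15.1-5.5, -18.5-5.5, 1.2+0] = [-20.600,-24.000,1.200]
hi = A.hi+B.hi = [-5.1+5.5, -8.5+5.5, 14.9+7.9] = [0.400,-3.000,22.800]
diag = √(21²+21²+21.6²) = √1348.56 = 36.723


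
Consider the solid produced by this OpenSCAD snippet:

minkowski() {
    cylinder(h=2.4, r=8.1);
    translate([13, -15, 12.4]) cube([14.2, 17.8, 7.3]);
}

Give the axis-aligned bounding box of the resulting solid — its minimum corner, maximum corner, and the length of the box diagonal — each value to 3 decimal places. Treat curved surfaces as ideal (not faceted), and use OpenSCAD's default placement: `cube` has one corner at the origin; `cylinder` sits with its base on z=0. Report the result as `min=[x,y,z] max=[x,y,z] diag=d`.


A = translate([13, -15, 12.4]) cube([14.2, 17.8, 7.3]) → bbox [13,-15,12.4] .. [27.2,2.8,19.7]
B = cylinder(h=2.4, r=8.1) → bbox [-8.1,-8.1,0] .. [8.1,8.1,2.4]
lo = A.lo+B.lo = [13-8.1, -15-8.1, 12.4+0] = [4.900,-23.100,12.400]
hi = A.hi+B.hi = [27.2+8.1, 2.8+8.1, 19.7+2.4] = [35.300,10.900,22.100]
diag = √(30.4²+34²+9.7²) = √2174.25 = 46.629

min=[4.900,-23.100,12.400] max=[35.300,10.900,22.100] diag=46.629


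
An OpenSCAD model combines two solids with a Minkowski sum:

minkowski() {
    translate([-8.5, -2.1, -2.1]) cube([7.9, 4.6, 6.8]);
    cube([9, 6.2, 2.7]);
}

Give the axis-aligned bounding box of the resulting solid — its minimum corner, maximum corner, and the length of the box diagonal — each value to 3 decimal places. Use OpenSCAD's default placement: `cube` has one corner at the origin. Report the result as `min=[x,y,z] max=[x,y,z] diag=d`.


A = translate([-8.5, -2.1, -2.1]) cube([7.9, 4.6, 6.8]) → bbox [-8.5,-2.1,-2.1] .. [-0.6,2.5,4.7]
B = cube([9, 6.2, 2.7]) → bbox [0,0,0] .. [9,6.2,2.7]
lo = A.lo+B.lo = [-8.5+0, -2.1+0, -2.1+0] = [-8.500,-2.100,-2.100]
hi = A.hi+B.hi = [-0.6+9, 2.5+6.2, 4.7+2.7] = [8.400,8.700,7.400]
diag = √(16.9²+10.8²+9.5²) = √492.5 = 22.192

min=[-8.500,-2.100,-2.100] max=[8.400,8.700,7.400] diag=22.192


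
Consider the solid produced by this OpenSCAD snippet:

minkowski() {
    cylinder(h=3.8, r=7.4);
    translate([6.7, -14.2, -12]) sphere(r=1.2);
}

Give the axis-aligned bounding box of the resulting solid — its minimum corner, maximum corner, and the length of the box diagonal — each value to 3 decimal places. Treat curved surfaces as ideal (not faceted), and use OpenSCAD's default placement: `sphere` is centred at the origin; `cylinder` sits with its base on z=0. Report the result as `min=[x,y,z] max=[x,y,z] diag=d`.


min=[-1.900,-22.800,-13.200] max=[15.300,-5.600,-7.000] diag=25.102

A = translate([6.7, -14.2, -12]) sphere(r=1.2) → bbox [5.5,-15.4,-13.2] .. [7.9,-13,-10.8]
B = cylinder(h=3.8, r=7.4) → bbox [-7.4,-7.4,0] .. [7.4,7.4,3.8]
lo = A.lo+B.lo = [5.5-7.4, -15.4-7.4, -13.2+0] = [-1.900,-22.800,-13.200]
hi = A.hi+B.hi = [7.9+7.4, -13+7.4, -10.8+3.8] = [15.300,-5.600,-7.000]
diag = √(17.2²+17.2²+6.2²) = √630.12 = 25.102


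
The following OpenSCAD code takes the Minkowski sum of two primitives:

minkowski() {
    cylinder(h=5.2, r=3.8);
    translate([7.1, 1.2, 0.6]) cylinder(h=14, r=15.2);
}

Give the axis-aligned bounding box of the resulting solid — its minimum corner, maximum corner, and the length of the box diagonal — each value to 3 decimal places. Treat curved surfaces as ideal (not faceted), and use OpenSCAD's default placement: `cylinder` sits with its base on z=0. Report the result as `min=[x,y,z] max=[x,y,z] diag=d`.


A = translate([7.1, 1.2, 0.6]) cylinder(h=14, r=15.2) → bbox [-8.1,-14,0.6] .. [22.3,16.4,14.6]
B = cylinder(h=5.2, r=3.8) → bbox [-3.8,-3.8,0] .. [3.8,3.8,5.2]
lo = A.lo+B.lo = [-8.1-3.8, -14-3.8, 0.6+0] = [-11.900,-17.800,0.600]
hi = A.hi+B.hi = [22.3+3.8, 16.4+3.8, 14.6+5.2] = [26.100,20.200,19.800]
diag = √(38²+38²+19.2²) = √3256.64 = 57.067

min=[-11.900,-17.800,0.600] max=[26.100,20.200,19.800] diag=57.067
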